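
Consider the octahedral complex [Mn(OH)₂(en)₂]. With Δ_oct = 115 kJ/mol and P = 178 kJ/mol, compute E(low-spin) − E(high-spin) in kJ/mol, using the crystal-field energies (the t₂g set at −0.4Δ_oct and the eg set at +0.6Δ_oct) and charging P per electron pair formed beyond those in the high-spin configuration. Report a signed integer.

126

Ligand charges: 2×(-1) from OH⁻ and 2×(+0) from en sum to -2; with overall charge +0, Mn is +2.
Mn sits in group 7; removing 2 electrons leaves Mn²⁺ with 7 − 2 = 5 d electrons.
In the high-spin limit (t₂g³ eg²) the orbital term is 0.0Δ_oct = 0 kJ/mol, with no excess pairing.
For low-spin the configuration is t₂g⁵ eg⁰: orbital energy -2.0 × 115 = -230 kJ/mol, and 2 additional pairs relative to high-spin add 356 kJ/mol, giving 126 kJ/mol.
Thus E(LS) − E(HS) = 126 kJ/mol.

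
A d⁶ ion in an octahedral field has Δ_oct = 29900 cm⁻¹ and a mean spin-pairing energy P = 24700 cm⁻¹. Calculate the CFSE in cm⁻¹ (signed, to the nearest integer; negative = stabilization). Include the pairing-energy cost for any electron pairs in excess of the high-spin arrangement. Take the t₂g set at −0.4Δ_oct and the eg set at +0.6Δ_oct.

-22360

Here Δ_oct > P (29900 > 24700), so the low-spin state is favoured.
Configuration: t₂g⁶ eg⁰.
Orbital CFSE = -2.4Δ_oct = -2.4 × 29900 = -71760 cm⁻¹.
Excess pairs vs high-spin: 3 − 1 = 2; pairing cost = +49400 cm⁻¹.
Net CFSE = -71760 + 49400 = -22360 cm⁻¹.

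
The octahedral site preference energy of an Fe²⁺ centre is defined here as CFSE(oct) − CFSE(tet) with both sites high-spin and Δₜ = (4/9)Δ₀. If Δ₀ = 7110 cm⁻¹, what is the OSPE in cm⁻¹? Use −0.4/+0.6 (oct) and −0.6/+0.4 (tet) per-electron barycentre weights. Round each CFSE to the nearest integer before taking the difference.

Fe is in group 8, so Fe²⁺ is d⁶ (8 − 2 = 6).
Octahedral high-spin t₂g⁴ eg²: CFSE = -0.4 × 7110 = -2844 cm⁻¹.
In a tetrahedral site the filling is e³ t₂³: CFSE(tet) = -0.6Δₜ = -0.6 × (4/9)(7110) = -1896 cm⁻¹.
OSPE = -2844 − (-1896) = -948 cm⁻¹.

-948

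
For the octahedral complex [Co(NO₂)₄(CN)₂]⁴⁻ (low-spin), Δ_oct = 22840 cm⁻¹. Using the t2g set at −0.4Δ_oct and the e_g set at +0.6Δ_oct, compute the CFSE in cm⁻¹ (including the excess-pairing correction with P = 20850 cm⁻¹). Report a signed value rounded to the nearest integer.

-20262

Ligand charges: 4×(-1) from NO₂⁻ and 2×(-1) from CN⁻ sum to -6; with overall charge -4, Co is +2.
Group 9 minus oxidation state +2 gives a d⁷ configuration for Co²⁺.
Electron filling gives t2g^6 e_g^1.
The orbital stabilization is -1.8Δ_oct = -1.8 × 22840 = -41112 cm⁻¹.
Pairing penalty: 3 pairs vs 2 in the high-spin reference → 1 extra × P = 20850 cm⁻¹.
Net CFSE = -41112 + 20850 = -20262 cm⁻¹.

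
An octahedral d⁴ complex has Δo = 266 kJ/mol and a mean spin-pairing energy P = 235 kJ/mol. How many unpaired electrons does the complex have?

Δo > P, so pairing is preferred: the ground state is low-spin.
Configuration: t2g^4 e_g^0.
Unpaired electrons: 2.

2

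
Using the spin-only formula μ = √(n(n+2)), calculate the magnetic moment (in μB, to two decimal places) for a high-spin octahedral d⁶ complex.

4.90 μB

Configuration: t2g^4 e_g^2 → 4 unpaired electrons.
μ(spin-only) = √[4(4+2)] = √24 ≈ 4.90 μB.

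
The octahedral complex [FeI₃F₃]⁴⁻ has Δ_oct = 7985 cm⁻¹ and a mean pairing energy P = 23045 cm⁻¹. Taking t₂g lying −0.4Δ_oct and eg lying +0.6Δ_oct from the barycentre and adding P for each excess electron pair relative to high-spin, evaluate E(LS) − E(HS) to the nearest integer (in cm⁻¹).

Ligand charges: 3×(-1) from I⁻ and 3×(-1) from F⁻ sum to -6; with overall charge -4, Fe is +2.
Fe sits in group 8; removing 2 electrons leaves Fe²⁺ with 8 − 2 = 6 d electrons.
High-spin: t₂g⁴ eg², CFSE = -0.4Δ_oct = -3194 cm⁻¹.
For low-spin the configuration is t₂g⁶ eg⁰: orbital energy -2.4 × 7985 = -19164 cm⁻¹, and 2 additional pairs relative to high-spin add 46090 cm⁻¹, giving 26926 cm⁻¹.
Thus E(LS) − E(HS) = 30120 cm⁻¹.

30120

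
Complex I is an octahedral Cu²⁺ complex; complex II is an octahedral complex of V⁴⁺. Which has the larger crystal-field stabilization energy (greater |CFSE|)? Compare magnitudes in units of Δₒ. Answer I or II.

I

I: Cu²⁺: group 11, so d-count = 11 − 2 = 9; For octahedral d⁹ the high- and low-spin configurations coincide; t2g^6 e_g^3, CFSE = -0.6Δₒ.
II: Group 5 minus oxidation state +4 gives a d¹ configuration for V⁴⁺; For octahedral d¹ the high- and low-spin configurations coincide; t₂g¹ eg⁰, CFSE = -0.4Δₒ.
So I has the larger |CFSE|.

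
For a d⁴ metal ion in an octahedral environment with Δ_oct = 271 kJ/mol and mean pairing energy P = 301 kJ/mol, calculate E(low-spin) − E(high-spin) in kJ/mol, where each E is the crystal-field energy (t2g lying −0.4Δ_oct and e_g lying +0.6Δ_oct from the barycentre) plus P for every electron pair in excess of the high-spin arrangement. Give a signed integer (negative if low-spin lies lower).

30

In the high-spin limit (t2g^3 e_g^1) the orbital term is -0.6Δ_oct = -163 kJ/mol, with no excess pairing.
Low-spin t2g^4 e_g^0 gives -1.6Δ_oct = -434 kJ/mol, but forming 1 extra pair costs 1P = 301 kJ/mol, so E(LS) = -434 + 301 = -133 kJ/mol.
The difference is -133 − (-163) = 30 kJ/mol, so high-spin lies lower.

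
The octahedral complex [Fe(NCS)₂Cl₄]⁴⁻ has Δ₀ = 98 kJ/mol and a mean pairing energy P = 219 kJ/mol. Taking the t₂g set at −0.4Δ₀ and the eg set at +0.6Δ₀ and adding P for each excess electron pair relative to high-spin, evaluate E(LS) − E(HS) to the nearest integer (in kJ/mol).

242

Ligand charges: 2×(-1) from NCS⁻ and 4×(-1) from Cl⁻ sum to -6; with overall charge -4, Fe is +2.
Fe²⁺: group 8, so d-count = 8 − 2 = 6.
High-spin d⁶ fills as t₂g⁴ eg² with CFSE 4(−0.4) + 2(+0.6) = -0.4Δ₀ = -39 kJ/mol.
Low-spin t₂g⁶ eg⁰ gives -2.4Δ₀ = -235 kJ/mol, but forming 2 extra pairs costs 2P = 438 kJ/mol, so E(LS) = -235 + 438 = 203 kJ/mol.
The difference is 203 − (-39) = 242 kJ/mol, so high-spin lies lower.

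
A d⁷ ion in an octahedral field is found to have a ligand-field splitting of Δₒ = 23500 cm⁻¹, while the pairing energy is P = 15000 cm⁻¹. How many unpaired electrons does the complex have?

1

With Δₒ > P the complex is low-spin.
Configuration: t2g^6 e_g^1.
Unpaired electrons: 1.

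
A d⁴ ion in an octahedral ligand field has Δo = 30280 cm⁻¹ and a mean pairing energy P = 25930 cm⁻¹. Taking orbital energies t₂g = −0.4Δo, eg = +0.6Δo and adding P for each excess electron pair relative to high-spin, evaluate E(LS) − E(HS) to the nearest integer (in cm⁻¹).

-4350

In the high-spin limit (t₂g³ eg¹) the orbital term is -0.6Δo = -18168 cm⁻¹, with no excess pairing.
Low-spin t₂g⁴ eg⁰ gives -1.6Δo = -48448 cm⁻¹, but forming 1 extra pair costs 1P = 25930 cm⁻¹, so E(LS) = -48448 + 25930 = -22518 cm⁻¹.
Thus E(LS) − E(HS) = -4350 cm⁻¹.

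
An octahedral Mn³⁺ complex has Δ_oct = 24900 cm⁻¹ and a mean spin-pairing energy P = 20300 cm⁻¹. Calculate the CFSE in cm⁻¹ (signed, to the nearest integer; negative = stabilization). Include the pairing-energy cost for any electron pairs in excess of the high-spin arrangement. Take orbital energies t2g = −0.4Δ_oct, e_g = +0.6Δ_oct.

-19540

Group 7 minus oxidation state +3 gives a d⁴ configuration for Mn³⁺.
Δ_oct > P, so pairing is preferred: the ground state is low-spin.
Configuration: t2g^4 e_g^0.
Orbital CFSE = -1.6Δ_oct = -1.6 × 24900 = -39840 cm⁻¹.
Excess pairs vs high-spin: 1 − 0 = 1; pairing cost = +20300 cm⁻¹.
Net CFSE = -39840 + 20300 = -19540 cm⁻¹.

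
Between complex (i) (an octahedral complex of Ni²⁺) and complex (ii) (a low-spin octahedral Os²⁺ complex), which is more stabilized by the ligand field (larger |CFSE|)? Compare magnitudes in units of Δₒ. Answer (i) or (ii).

(i): Ni sits in group 10; removing 2 electrons leaves Ni²⁺ with 10 − 2 = 8 d electrons; t2g^6 e_g^2, CFSE = -1.2Δₒ.
(ii): Group 8 minus oxidation state +2 gives a d⁶ configuration for Os²⁺; t₂g⁶ eg⁰, CFSE = -2.4Δₒ.
So (ii) has the larger |CFSE|.

(ii)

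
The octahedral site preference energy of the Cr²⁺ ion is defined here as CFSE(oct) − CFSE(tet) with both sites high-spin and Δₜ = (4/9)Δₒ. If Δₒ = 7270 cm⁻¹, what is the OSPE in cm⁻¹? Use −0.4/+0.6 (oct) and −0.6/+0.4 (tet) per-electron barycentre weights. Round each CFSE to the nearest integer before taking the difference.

Group 6 minus oxidation state +2 gives a d⁴ configuration for Cr²⁺.
Octahedral (high-spin): t₂g³ eg¹, CFSE = 3(−0.4) + 1(+0.6) = -0.6Δₒ = -0.6 × 7270 = -4362 cm⁻¹.
Tetrahedral: e² t₂², CFSE = 2(−0.6) + 2(+0.4) = -0.4Δₜ = -0.4 × (4/9) × 7270 = -1292 cm⁻¹.
OSPE = CFSE(oct) − CFSE(tet) = -4362 − (-1292) = -3070 cm⁻¹.

-3070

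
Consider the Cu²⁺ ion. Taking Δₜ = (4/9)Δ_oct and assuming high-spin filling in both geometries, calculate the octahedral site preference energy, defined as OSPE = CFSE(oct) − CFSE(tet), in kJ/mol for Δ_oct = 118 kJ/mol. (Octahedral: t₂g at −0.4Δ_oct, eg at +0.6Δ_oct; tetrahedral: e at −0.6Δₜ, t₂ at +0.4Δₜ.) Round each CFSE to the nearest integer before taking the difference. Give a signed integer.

Cu is in group 11, so Cu²⁺ is d⁹ (11 − 2 = 9).
In an octahedral site d⁹ (HS) is t₂g⁶ eg³, giving CFSE(oct) = -0.6Δ_oct = -71 kJ/mol.
Tetrahedral: e⁴ t₂⁵, CFSE = 4(−0.6) + 5(+0.4) = -0.4Δₜ = -0.4 × (4/9) × 118 = -21 kJ/mol.
Subtracting, OSPE = -71 − (-21) = -50 kJ/mol.

-50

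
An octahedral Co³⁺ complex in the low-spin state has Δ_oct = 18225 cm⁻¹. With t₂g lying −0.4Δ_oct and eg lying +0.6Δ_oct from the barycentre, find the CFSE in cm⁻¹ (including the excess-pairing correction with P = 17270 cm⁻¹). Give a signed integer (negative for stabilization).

-9200

Co³⁺: group 9, so d-count = 9 − 3 = 6.
Configuration: t₂g⁶ eg⁰.
The orbital stabilization is -2.4Δ_oct = -2.4 × 18225 = -43740 cm⁻¹.
Relative to high-spin t₂g⁴ eg² (1 paired), the low-spin configuration has 2 additional pairs, contributing +2 × 17270 = +34540 cm⁻¹.
Overall CFSE = -43740 + 34540 = -9200 cm⁻¹.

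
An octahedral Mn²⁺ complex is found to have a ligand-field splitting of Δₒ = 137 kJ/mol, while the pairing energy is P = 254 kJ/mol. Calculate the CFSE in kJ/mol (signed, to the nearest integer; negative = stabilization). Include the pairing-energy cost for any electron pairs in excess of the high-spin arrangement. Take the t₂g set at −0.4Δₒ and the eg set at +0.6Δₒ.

Mn is in group 7, so Mn²⁺ is d⁵ (7 − 2 = 5).
Since Δₒ = 137 kJ/mol < P = 254 kJ/mol, the complex adopts the high-spin configuration.
Configuration: t₂g³ eg².
Orbital CFSE = 0.0Δₒ = 0.0 × 137 = 0 kJ/mol.
High-spin has no excess pairs, so no pairing correction applies.

0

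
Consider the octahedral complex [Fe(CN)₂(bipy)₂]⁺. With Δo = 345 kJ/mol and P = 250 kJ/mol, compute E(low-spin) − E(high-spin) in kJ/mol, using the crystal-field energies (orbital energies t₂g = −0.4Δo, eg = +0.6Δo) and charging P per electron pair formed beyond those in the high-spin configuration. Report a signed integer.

Ligand charges: 2×(-1) from CN⁻ and 2×(+0) from bipy sum to -2; with overall charge +1, Fe is +3.
Fe³⁺: group 8, so d-count = 8 − 3 = 5.
High-spin d⁵ fills as t₂g³ eg² with CFSE 3(−0.4) + 2(+0.6) = 0.0Δo = 0 kJ/mol.
Low-spin t₂g⁵ eg⁰ gives -2.0Δo = -690 kJ/mol, but forming 2 extra pairs costs 2P = 500 kJ/mol, so E(LS) = -690 + 500 = -190 kJ/mol.
E(LS) − E(HS) = -190 − (0) = -190 kJ/mol.

-190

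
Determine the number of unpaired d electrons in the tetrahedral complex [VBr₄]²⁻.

Each Br⁻ contributes -1; 4 × (-1) = -4. With overall charge -2, V is in the +2 oxidation state.
Group 5 minus oxidation state +2 gives a d³ configuration for V²⁺.
With tetrahedral geometry the complex is necessarily high-spin.
Configuration: e² t₂¹, giving 3 unpaired electrons.

3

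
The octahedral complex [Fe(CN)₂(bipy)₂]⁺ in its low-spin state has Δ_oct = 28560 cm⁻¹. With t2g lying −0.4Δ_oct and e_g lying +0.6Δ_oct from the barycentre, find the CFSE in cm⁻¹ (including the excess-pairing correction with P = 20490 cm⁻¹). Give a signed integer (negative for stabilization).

-16140

Ligand charges: 2×(-1) from CN⁻ and 2×(+0) from bipy sum to -2; with overall charge +1, Fe is +3.
Fe³⁺: group 8, so d-count = 8 − 3 = 5.
Configuration: t2g^5 e_g^0.
Orbital CFSE = 5(-0.4) + 0(0.6) = -2.0Δ_oct = -2.0 × 28560 = -57120 cm⁻¹.
High-spin d⁵ would be t2g^3 e_g^2 with 0 pairs; low-spin has 2, so 2 excess pairs cost +2P = +40980 cm⁻¹.
Overall CFSE = -57120 + 40980 = -16140 cm⁻¹.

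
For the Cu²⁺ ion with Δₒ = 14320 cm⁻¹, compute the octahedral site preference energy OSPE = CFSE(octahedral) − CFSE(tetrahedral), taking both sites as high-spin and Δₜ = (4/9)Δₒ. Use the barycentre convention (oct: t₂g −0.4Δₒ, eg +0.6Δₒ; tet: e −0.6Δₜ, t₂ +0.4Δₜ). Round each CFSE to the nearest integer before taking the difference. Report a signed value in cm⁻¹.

-6046

Cu²⁺: group 11, so d-count = 11 − 2 = 9.
Octahedral high-spin t₂g⁶ eg³: CFSE = -0.6 × 14320 = -8592 cm⁻¹.
Tetrahedral: e⁴ t₂⁵, CFSE = 4(−0.6) + 5(+0.4) = -0.4Δₜ = -0.4 × (4/9) × 14320 = -2546 cm⁻¹.
Subtracting, OSPE = -8592 − (-2546) = -6046 cm⁻¹.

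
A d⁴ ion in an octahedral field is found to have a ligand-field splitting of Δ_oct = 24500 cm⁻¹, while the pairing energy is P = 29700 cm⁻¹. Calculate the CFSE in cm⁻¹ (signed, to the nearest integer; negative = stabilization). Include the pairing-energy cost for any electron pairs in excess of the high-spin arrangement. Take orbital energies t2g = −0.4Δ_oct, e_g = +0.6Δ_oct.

Δ_oct < P, so pairing is avoided: the ground state is high-spin.
That gives t2g^3 e_g^1.
Orbital CFSE = -0.6Δ_oct = -0.6 × 24500 = -14700 cm⁻¹.
High-spin has no excess pairs, so no pairing correction applies.

-14700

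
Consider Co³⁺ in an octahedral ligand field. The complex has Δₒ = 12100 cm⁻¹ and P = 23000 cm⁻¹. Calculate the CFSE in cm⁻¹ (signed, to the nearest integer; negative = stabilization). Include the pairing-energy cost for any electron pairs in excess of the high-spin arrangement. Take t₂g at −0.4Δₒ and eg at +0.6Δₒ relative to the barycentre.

Co³⁺: group 9, so d-count = 9 − 3 = 6.
Since Δₒ = 12100 cm⁻¹ < P = 23000 cm⁻¹, the complex adopts the high-spin configuration.
That gives t₂g⁴ eg².
Orbital CFSE = -0.4Δₒ = -0.4 × 12100 = -4840 cm⁻¹.
High-spin has no excess pairs, so no pairing correction applies.

-4840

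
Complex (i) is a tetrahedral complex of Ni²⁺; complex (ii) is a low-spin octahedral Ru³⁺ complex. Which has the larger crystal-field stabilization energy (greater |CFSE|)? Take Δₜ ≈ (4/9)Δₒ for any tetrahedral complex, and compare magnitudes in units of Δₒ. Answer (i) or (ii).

(ii)

(i): Group 10 minus oxidation state +2 gives a d⁸ configuration for Ni²⁺; Tetrahedral splitting is small, so the complex is high-spin; e^4 t2^4, CFSE = -0.8Δₜ ≈ -0.36Δₒ.
(ii): Ru³⁺: group 8, so d-count = 8 − 3 = 5; t₂g⁵ eg⁰, CFSE = -2.0Δₒ.
So (ii) has the larger |CFSE|.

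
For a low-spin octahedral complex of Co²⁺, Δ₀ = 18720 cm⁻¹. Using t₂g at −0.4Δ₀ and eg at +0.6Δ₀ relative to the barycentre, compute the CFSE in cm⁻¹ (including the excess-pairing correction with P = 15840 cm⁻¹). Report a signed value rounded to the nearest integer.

-17856

Co sits in group 9; removing 2 electrons leaves Co²⁺ with 9 − 2 = 7 d electrons.
Electron filling gives t₂g⁶ eg¹.
Orbital CFSE = 6(-0.4) + 1(0.6) = -1.8Δ₀ = -1.8 × 18720 = -33696 cm⁻¹.
Relative to high-spin t₂g⁵ eg² (2 paired), the low-spin configuration has 1 additional pair, contributing +1 × 15840 = +15840 cm⁻¹.
Net CFSE = -33696 + 15840 = -17856 cm⁻¹.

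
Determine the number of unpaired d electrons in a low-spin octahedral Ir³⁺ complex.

0

Ir sits in group 9; removing 3 electrons leaves Ir³⁺ with 9 − 3 = 6 d electrons.
Configuration: t2g^6 e_g^0, giving 0 unpaired electrons.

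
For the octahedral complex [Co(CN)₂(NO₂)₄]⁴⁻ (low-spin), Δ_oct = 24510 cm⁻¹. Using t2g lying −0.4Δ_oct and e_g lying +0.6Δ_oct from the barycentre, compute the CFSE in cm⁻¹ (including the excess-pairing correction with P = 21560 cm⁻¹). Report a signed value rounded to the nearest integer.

-22558

Ligand charges: 2×(-1) from CN⁻ and 4×(-1) from NO₂⁻ sum to -6; with overall charge -4, Co is +2.
Co sits in group 9; removing 2 electrons leaves Co²⁺ with 9 − 2 = 7 d electrons.
Electron filling gives t2g^6 e_g^1.
CFSE(orbital) = 6×(-0.4Δ_oct) + 1×(0.6Δ_oct) = -1.8Δ_oct; with Δ_oct = 24510 cm⁻¹ that is -44118 cm⁻¹.
Relative to high-spin t2g^5 e_g^2 (2 paired), the low-spin configuration has 1 additional pair, contributing +1 × 21560 = +21560 cm⁻¹.
Net CFSE = -44118 + 21560 = -22558 cm⁻¹.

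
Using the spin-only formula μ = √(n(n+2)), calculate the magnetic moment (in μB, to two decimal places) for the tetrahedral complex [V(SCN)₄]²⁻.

3.87 μB

Each SCN⁻ contributes -1; 4 × (-1) = -4. With overall charge -2, V is in the +2 oxidation state.
V is in group 5, so V²⁺ is d³ (5 − 2 = 3).
Tetrahedral splitting is small, so the complex is high-spin.
Configuration: e² t₂¹ → 3 unpaired electrons.
μ(spin-only) = √[3(3+2)] = √15 ≈ 3.87 μB.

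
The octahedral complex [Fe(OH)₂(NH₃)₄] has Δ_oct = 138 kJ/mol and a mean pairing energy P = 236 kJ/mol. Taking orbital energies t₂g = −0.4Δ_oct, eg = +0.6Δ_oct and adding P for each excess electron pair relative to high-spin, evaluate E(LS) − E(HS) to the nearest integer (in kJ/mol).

196

Ligand charges: 2×(-1) from OH⁻ and 4×(+0) from NH₃ sum to -2; with overall charge +0, Fe is +2.
Fe sits in group 8; removing 2 electrons leaves Fe²⁺ with 8 − 2 = 6 d electrons.
High-spin d⁶ fills as t₂g⁴ eg² with CFSE 4(−0.4) + 2(+0.6) = -0.4Δ_oct = -55 kJ/mol.
Low-spin: t₂g⁶ eg⁰, orbital CFSE = -2.4Δ_oct = -331 kJ/mol; plus 2 excess pairs × P = +472 kJ/mol; total 141 kJ/mol.
The difference is 141 − (-55) = 196 kJ/mol, so high-spin lies lower.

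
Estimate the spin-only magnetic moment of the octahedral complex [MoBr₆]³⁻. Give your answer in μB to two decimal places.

3.87 μB

Each Br⁻ contributes -1; 6 × (-1) = -6. With overall charge -3, Mo is in the +3 oxidation state.
Mo is in group 6, so Mo³⁺ is d³ (6 − 3 = 3).
Configuration: t₂g³ eg⁰ → 3 unpaired electrons.
μ(spin-only) = √[3(3+2)] = √15 ≈ 3.87 μB.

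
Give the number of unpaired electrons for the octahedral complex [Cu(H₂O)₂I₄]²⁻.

1

Ligand charges: 2×(+0) from H₂O and 4×(-1) from I⁻ sum to -4; with overall charge -2, Cu is +2.
Cu sits in group 11; removing 2 electrons leaves Cu²⁺ with 11 − 2 = 9 d electrons.
Configuration: t2g^6 e_g^3, giving 1 unpaired electron.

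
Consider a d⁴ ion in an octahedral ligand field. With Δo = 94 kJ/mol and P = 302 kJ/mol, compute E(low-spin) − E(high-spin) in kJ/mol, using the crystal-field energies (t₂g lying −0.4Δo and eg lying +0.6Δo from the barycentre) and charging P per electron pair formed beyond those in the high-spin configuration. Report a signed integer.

208

In the high-spin limit (t₂g³ eg¹) the orbital term is -0.6Δo = -56 kJ/mol, with no excess pairing.
For low-spin the configuration is t₂g⁴ eg⁰: orbital energy -1.6 × 94 = -150 kJ/mol, and 1 additional pair relative to high-spin adds 302 kJ/mol, giving 152 kJ/mol.
The difference is 152 − (-56) = 208 kJ/mol, so high-spin lies lower.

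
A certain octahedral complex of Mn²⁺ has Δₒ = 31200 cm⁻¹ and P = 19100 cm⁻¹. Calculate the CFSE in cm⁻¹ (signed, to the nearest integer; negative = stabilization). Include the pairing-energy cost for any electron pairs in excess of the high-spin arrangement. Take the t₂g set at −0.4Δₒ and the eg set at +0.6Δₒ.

Mn sits in group 7; removing 2 electrons leaves Mn²⁺ with 7 − 2 = 5 d electrons.
Δₒ > P, so pairing is preferred: the ground state is low-spin.
Filling d⁵ accordingly: t₂g⁵ eg⁰.
Orbital CFSE = -2.0Δₒ = -2.0 × 31200 = -62400 cm⁻¹.
Excess pairs vs high-spin: 2 − 0 = 2; pairing cost = +38200 cm⁻¹.
Net CFSE = -62400 + 38200 = -24200 cm⁻¹.

-24200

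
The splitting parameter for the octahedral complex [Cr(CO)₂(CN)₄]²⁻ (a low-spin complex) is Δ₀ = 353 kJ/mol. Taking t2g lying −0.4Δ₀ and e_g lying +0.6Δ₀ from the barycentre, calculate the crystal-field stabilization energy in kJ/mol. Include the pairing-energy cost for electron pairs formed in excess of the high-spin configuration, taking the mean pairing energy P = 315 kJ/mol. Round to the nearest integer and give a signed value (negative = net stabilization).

-250

Ligand charges: 2×(+0) from CO and 4×(-1) from CN⁻ sum to -4; with overall charge -2, Cr is +2.
Cr sits in group 6; removing 2 electrons leaves Cr²⁺ with 6 − 2 = 4 d electrons.
The d⁴ electrons fill as t2g^4 e_g^0.
Orbital CFSE = 4(-0.4) + 0(0.6) = -1.6Δ₀ = -1.6 × 353 = -565 kJ/mol.
Relative to high-spin t2g^3 e_g^1 (0 paired), the low-spin configuration has 1 additional pair, contributing +1 × 315 = +315 kJ/mol.
Net CFSE = -565 + 315 = -250 kJ/mol.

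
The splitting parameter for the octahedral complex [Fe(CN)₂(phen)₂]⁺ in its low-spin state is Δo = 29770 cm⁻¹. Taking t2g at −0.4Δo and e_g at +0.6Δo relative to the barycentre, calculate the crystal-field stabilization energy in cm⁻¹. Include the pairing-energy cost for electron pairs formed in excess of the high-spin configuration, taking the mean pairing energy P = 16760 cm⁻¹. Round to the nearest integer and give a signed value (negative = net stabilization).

Ligand charges: 2×(-1) from CN⁻ and 2×(+0) from phen sum to -2; with overall charge +1, Fe is +3.
Group 8 minus oxidation state +3 gives a d⁵ configuration for Fe³⁺.
The d⁵ electrons fill as t2g^5 e_g^0.
CFSE(orbital) = 5×(-0.4Δo) + 0×(0.6Δo) = -2.0Δo; with Δo = 29770 cm⁻¹ that is -59540 cm⁻¹.
Relative to high-spin t2g^3 e_g^2 (0 paired), the low-spin configuration has 2 additional pairs, contributing +2 × 16760 = +33520 cm⁻¹.
Net CFSE = -59540 + 33520 = -26020 cm⁻¹.

-26020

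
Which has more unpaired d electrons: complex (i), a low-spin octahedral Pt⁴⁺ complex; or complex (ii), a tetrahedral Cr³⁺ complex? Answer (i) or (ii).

(i): Group 10 minus oxidation state +4 gives a d⁶ configuration for Pt⁴⁺; t₂g⁶ eg⁰ → 0 unpaired.
(ii): Group 6 minus oxidation state +3 gives a d³ configuration for Cr³⁺; Tetrahedral fields are weak (Δₜ ≈ 4/9 Δₒ), so electrons fill high-spin; e² t₂¹ → 3 unpaired.
So (ii) has more unpaired electrons.

(ii)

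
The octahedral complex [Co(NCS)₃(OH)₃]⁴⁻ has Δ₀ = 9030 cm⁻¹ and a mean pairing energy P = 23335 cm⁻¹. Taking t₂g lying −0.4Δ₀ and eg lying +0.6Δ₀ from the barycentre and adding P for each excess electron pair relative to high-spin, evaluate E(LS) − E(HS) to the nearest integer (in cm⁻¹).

Ligand charges: 3×(-1) from NCS⁻ and 3×(-1) from OH⁻ sum to -6; with overall charge -4, Co is +2.
Co is in group 9, so Co²⁺ is d⁷ (9 − 2 = 7).
In the high-spin limit (t₂g⁵ eg²) the orbital term is -0.8Δ₀ = -7224 cm⁻¹, with no excess pairing.
Low-spin: t₂g⁶ eg¹, orbital CFSE = -1.8Δ₀ = -16254 cm⁻¹; plus 1 excess pair × P = +23335 cm⁻¹; total 7081 cm⁻¹.
E(LS) − E(HS) = 7081 − (-7224) = 14305 cm⁻¹.

14305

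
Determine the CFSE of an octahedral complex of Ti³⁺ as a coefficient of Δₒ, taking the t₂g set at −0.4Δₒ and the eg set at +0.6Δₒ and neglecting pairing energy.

Ti³⁺: group 4, so d-count = 4 − 3 = 1.
Configuration: t₂g¹ eg⁰.
CFSE = 1(-0.4Δₒ) + 0(0.6Δₒ) = -0.4Δₒ + 0.0Δₒ = -0.4Δₒ.

-0.4 Δₒ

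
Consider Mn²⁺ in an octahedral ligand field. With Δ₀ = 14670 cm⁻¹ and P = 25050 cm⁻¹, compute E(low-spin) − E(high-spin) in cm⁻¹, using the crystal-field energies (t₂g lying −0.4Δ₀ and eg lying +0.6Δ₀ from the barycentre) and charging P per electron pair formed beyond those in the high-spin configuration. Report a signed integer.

Group 7 minus oxidation state +2 gives a d⁵ configuration for Mn²⁺.
High-spin d⁵ fills as t₂g³ eg² with CFSE 3(−0.4) + 2(+0.6) = 0.0Δ₀ = 0 cm⁻¹.
Low-spin t₂g⁵ eg⁰ gives -2.0Δ₀ = -29340 cm⁻¹, but forming 2 extra pairs costs 2P = 50100 cm⁻¹, so E(LS) = -29340 + 50100 = 20760 cm⁻¹.
Thus E(LS) − E(HS) = 20760 cm⁻¹.

20760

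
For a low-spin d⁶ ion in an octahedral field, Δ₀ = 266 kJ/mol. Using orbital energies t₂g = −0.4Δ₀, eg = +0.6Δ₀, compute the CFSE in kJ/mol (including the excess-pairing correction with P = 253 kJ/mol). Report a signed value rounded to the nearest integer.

-132

The d⁶ electrons fill as t₂g⁶ eg⁰.
Orbital CFSE = 6(-0.4) + 0(0.6) = -2.4Δ₀ = -2.4 × 266 = -638 kJ/mol.
High-spin d⁶ would be t₂g⁴ eg² with 1 pair; low-spin has 3, so 2 excess pairs cost +2P = +506 kJ/mol.
Combining: -638 + 506 = -132 kJ/mol.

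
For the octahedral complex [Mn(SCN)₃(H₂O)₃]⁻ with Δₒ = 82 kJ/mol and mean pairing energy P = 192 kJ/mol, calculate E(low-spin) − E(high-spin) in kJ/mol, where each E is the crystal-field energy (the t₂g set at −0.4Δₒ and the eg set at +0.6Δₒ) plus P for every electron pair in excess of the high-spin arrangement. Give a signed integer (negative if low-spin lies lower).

220

Ligand charges: 3×(-1) from SCN⁻ and 3×(+0) from H₂O sum to -3; with overall charge -1, Mn is +2.
Mn is in group 7, so Mn²⁺ is d⁵ (7 − 2 = 5).
High-spin d⁵ fills as t₂g³ eg² with CFSE 3(−0.4) + 2(+0.6) = 0.0Δₒ = 0 kJ/mol.
Low-spin: t₂g⁵ eg⁰, orbital CFSE = -2.0Δₒ = -164 kJ/mol; plus 2 excess pairs × P = +384 kJ/mol; total 220 kJ/mol.
Thus E(LS) − E(HS) = 220 kJ/mol.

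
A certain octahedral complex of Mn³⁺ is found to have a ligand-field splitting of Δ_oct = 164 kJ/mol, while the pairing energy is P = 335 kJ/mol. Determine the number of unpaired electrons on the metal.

Group 7 minus oxidation state +3 gives a d⁴ configuration for Mn³⁺.
With Δ_oct < P the complex is high-spin.
Filling d⁴ accordingly: t2g^3 e_g^1.
Unpaired electrons: 4.

4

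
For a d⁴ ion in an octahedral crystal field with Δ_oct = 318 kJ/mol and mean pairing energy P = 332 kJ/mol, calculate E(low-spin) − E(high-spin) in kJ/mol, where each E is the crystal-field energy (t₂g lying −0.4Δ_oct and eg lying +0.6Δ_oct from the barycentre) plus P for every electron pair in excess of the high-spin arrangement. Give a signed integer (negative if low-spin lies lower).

14

High-spin: t₂g³ eg¹, CFSE = -0.6Δ_oct = -191 kJ/mol.
Low-spin: t₂g⁴ eg⁰, orbital CFSE = -1.6Δ_oct = -509 kJ/mol; plus 1 excess pair × P = +332 kJ/mol; total -177 kJ/mol.
E(LS) − E(HS) = -177 − (-191) = 14 kJ/mol.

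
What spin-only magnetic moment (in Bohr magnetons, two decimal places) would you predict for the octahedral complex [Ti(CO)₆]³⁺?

CO is neutral, so the +3 overall charge sits on Ti: oxidation state +3.
Group 4 minus oxidation state +3 gives a d¹ configuration for Ti³⁺.
Configuration: t₂g¹ eg⁰ → 1 unpaired electron.
μ(spin-only) = √[1(1+2)] = √3 ≈ 1.73 Bohr magnetons.

1.73 Bohr magnetons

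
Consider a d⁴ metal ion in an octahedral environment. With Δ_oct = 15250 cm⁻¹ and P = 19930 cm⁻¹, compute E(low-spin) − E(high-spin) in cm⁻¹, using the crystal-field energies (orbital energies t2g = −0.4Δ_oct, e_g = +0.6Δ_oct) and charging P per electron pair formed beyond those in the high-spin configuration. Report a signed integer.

In the high-spin limit (t2g^3 e_g^1) the orbital term is -0.6Δ_oct = -9150 cm⁻¹, with no excess pairing.
For low-spin the configuration is t2g^4 e_g^0: orbital energy -1.6 × 15250 = -24400 cm⁻¹, and 1 additional pair relative to high-spin adds 19930 cm⁻¹, giving -4470 cm⁻¹.
The difference is -4470 − (-9150) = 4680 cm⁻¹, so high-spin lies lower.

4680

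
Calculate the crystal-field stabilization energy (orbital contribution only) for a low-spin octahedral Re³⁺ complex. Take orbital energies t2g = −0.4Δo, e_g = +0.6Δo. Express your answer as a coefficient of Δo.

-1.6 Δo

Re is in group 7, so Re³⁺ is d⁴ (7 − 3 = 4).
Configuration: t2g^4 e_g^0.
CFSE = 4(-0.4Δo) + 0(0.6Δo) = -1.6Δo + 0.0Δo = -1.6Δo.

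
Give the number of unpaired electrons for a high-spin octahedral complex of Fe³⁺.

Fe sits in group 8; removing 3 electrons leaves Fe³⁺ with 8 − 3 = 5 d electrons.
Configuration: t2g^3 e_g^2, giving 5 unpaired electrons.

5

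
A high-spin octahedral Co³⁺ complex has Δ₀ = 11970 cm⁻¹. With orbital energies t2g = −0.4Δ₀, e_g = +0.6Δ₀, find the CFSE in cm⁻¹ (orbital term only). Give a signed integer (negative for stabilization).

Group 9 minus oxidation state +3 gives a d⁶ configuration for Co³⁺.
The d⁶ electrons fill as t2g^4 e_g^2.
CFSE(orbital) = 4×(-0.4Δ₀) + 2×(0.6Δ₀) = -0.4Δ₀; with Δ₀ = 11970 cm⁻¹ that is -4788 cm⁻¹.

-4788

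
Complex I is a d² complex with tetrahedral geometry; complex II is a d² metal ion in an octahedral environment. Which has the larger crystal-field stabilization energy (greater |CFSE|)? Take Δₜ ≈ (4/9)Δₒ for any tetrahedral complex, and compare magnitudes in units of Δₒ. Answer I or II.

II

I: Tetrahedral splitting is small, so the complex is high-spin; e² t₂⁰, CFSE = -1.2Δₜ ≈ -0.53Δₒ.
II: For octahedral d² the high- and low-spin configurations coincide; t₂g² eg⁰, CFSE = -0.8Δₒ.
So II has the larger |CFSE|.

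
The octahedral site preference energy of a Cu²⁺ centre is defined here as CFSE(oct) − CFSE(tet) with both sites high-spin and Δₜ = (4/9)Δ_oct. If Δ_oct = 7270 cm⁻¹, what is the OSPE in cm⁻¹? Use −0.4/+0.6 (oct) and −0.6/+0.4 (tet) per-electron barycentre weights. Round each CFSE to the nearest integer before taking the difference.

Group 11 minus oxidation state +2 gives a d⁹ configuration for Cu²⁺.
Octahedral high-spin t₂g⁶ eg³: CFSE = -0.6 × 7270 = -4362 cm⁻¹.
Tetrahedral e⁴ t₂⁵ gives -0.4Δₜ = -0.4 × (4/9) × 7270 = -1292 cm⁻¹.
OSPE = -4362 − (-1292) = -3070 cm⁻¹.

-3070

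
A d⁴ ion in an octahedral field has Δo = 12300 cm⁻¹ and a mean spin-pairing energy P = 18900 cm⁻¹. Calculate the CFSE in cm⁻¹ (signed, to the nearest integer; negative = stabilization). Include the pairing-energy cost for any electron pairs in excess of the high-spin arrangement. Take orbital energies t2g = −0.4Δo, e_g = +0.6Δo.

-7380

Since Δo = 12300 cm⁻¹ < P = 18900 cm⁻¹, the complex adopts the high-spin configuration.
Filling d⁴ accordingly: t2g^3 e_g^1.
Orbital CFSE = -0.6Δo = -0.6 × 12300 = -7380 cm⁻¹.
High-spin has no excess pairs, so no pairing correction applies.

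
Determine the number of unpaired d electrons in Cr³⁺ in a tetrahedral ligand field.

3

Cr sits in group 6; removing 3 electrons leaves Cr³⁺ with 6 − 3 = 3 d electrons.
Tetrahedral splitting is small, so the complex is high-spin.
Configuration: e² t₂¹, giving 3 unpaired electrons.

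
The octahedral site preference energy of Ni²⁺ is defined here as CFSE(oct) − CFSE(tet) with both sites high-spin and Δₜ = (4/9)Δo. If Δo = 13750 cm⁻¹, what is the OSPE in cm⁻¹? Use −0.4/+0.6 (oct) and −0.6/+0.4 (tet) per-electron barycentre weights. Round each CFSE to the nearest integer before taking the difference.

Ni is in group 10, so Ni²⁺ is d⁸ (10 − 2 = 8).
In an octahedral site d⁸ (HS) is t₂g⁶ eg², giving CFSE(oct) = -1.2Δo = -16500 cm⁻¹.
Tetrahedral: e⁴ t₂⁴, CFSE = 4(−0.6) + 4(+0.4) = -0.8Δₜ = -0.8 × (4/9) × 13750 = -4889 cm⁻¹.
Subtracting, OSPE = -16500 − (-4889) = -11611 cm⁻¹.

-11611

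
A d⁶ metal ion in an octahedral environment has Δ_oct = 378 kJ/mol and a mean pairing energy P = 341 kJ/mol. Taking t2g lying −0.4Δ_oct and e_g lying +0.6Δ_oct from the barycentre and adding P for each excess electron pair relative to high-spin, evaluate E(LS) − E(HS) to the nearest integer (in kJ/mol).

-74

High-spin d⁶ fills as t2g^4 e_g^2 with CFSE 4(−0.4) + 2(+0.6) = -0.4Δ_oct = -151 kJ/mol.
Low-spin t2g^6 e_g^0 gives -2.4Δ_oct = -907 kJ/mol, but forming 2 extra pairs costs 2P = 682 kJ/mol, so E(LS) = -907 + 682 = -225 kJ/mol.
E(LS) − E(HS) = -225 − (-151) = -74 kJ/mol.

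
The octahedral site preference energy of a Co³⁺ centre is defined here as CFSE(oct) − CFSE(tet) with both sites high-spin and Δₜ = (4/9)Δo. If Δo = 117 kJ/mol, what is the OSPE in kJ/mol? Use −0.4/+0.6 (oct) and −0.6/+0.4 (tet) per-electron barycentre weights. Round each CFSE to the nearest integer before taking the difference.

-16

Co is in group 9, so Co³⁺ is d⁶ (9 − 3 = 6).
Octahedral high-spin t₂g⁴ eg²: CFSE = -0.4 × 117 = -47 kJ/mol.
Tetrahedral: e³ t₂³, CFSE = 3(−0.6) + 3(+0.4) = -0.6Δₜ = -0.6 × (4/9) × 117 = -31 kJ/mol.
Subtracting, OSPE = -47 − (-31) = -16 kJ/mol.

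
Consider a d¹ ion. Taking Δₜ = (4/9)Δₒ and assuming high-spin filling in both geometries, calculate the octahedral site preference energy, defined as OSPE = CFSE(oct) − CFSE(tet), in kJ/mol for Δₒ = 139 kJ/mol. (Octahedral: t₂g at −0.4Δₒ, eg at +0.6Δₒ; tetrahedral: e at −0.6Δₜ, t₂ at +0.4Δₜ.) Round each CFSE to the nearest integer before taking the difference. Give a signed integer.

In an octahedral site d¹ (HS) is t₂g¹ eg⁰, giving CFSE(oct) = -0.4Δₒ = -56 kJ/mol.
Tetrahedral e¹ t₂⁰ gives -0.6Δₜ = -0.6 × (4/9) × 139 = -37 kJ/mol.
OSPE = CFSE(oct) − CFSE(tet) = -56 − (-37) = -19 kJ/mol.

-19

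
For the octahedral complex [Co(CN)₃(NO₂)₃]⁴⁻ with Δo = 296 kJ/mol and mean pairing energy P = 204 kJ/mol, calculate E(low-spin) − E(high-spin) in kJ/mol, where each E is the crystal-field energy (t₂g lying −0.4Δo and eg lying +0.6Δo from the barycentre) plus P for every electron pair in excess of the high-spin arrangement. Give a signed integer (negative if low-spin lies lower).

-92

Ligand charges: 3×(-1) from CN⁻ and 3×(-1) from NO₂⁻ sum to -6; with overall charge -4, Co is +2.
Co is in group 9, so Co²⁺ is d⁷ (9 − 2 = 7).
High-spin: t₂g⁵ eg², CFSE = -0.8Δo = -237 kJ/mol.
For low-spin the configuration is t₂g⁶ eg¹: orbital energy -1.8 × 296 = -533 kJ/mol, and 1 additional pair relative to high-spin adds 204 kJ/mol, giving -329 kJ/mol.
Thus E(LS) − E(HS) = -92 kJ/mol.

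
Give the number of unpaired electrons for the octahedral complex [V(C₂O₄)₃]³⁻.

Each C₂O₄²⁻ contributes -2; 3 × (-2) = -6. With overall charge -3, V is in the +3 oxidation state.
V is in group 5, so V³⁺ is d² (5 − 3 = 2).
Configuration: t2g^2 e_g^0, giving 2 unpaired electrons.

2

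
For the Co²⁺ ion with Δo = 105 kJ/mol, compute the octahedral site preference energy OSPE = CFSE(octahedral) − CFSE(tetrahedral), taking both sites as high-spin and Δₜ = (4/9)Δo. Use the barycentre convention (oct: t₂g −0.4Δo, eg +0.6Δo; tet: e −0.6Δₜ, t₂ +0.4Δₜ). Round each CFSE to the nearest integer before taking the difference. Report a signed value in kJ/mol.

Co is in group 9, so Co²⁺ is d⁷ (9 − 2 = 7).
In an octahedral site d⁷ (HS) is t2g^5 e_g^2, giving CFSE(oct) = -0.8Δo = -84 kJ/mol.
Tetrahedral e^4 t2^3 gives -1.2Δₜ = -1.2 × (4/9) × 105 = -56 kJ/mol.
OSPE = CFSE(oct) − CFSE(tet) = -84 − (-56) = -28 kJ/mol.

-28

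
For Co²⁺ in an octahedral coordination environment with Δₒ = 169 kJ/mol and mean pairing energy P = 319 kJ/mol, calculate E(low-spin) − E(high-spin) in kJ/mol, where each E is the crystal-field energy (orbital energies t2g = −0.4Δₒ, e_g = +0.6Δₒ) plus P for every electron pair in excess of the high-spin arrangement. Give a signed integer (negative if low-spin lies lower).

150

Group 9 minus oxidation state +2 gives a d⁷ configuration for Co²⁺.
High-spin d⁷ fills as t2g^5 e_g^2 with CFSE 5(−0.4) + 2(+0.6) = -0.8Δₒ = -135 kJ/mol.
Low-spin t2g^6 e_g^1 gives -1.8Δₒ = -304 kJ/mol, but forming 1 extra pair costs 1P = 319 kJ/mol, so E(LS) = -304 + 319 = 15 kJ/mol.
Thus E(LS) − E(HS) = 150 kJ/mol.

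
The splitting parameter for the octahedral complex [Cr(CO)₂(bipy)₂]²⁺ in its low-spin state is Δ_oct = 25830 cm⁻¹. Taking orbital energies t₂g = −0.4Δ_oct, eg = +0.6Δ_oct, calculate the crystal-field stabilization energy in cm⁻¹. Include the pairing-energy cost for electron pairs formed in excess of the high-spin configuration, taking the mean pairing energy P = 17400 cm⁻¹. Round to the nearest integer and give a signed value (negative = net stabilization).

-23928

Ligand charges: 2×(+0) from CO and 2×(+0) from bipy sum to +0; with overall charge +2, Cr is +2.
Cr sits in group 6; removing 2 electrons leaves Cr²⁺ with 6 − 2 = 4 d electrons.
Configuration: t₂g⁴ eg⁰.
CFSE(orbital) = 4×(-0.4Δ_oct) + 0×(0.6Δ_oct) = -1.6Δ_oct; with Δ_oct = 25830 cm⁻¹ that is -41328 cm⁻¹.
Pairing penalty: 1 pair vs 0 in the high-spin reference → 1 extra × P = 17400 cm⁻¹.
Overall CFSE = -41328 + 17400 = -23928 cm⁻¹.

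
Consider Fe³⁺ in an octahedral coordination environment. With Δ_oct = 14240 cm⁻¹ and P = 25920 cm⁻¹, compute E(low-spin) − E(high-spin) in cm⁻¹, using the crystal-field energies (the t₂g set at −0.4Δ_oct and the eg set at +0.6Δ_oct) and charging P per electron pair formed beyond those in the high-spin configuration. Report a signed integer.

23360

Group 8 minus oxidation state +3 gives a d⁵ configuration for Fe³⁺.
In the high-spin limit (t₂g³ eg²) the orbital term is 0.0Δ_oct = 0 cm⁻¹, with no excess pairing.
Low-spin t₂g⁵ eg⁰ gives -2.0Δ_oct = -28480 cm⁻¹, but forming 2 extra pairs costs 2P = 51840 cm⁻¹, so E(LS) = -28480 + 51840 = 23360 cm⁻¹.
Thus E(LS) − E(HS) = 23360 cm⁻¹.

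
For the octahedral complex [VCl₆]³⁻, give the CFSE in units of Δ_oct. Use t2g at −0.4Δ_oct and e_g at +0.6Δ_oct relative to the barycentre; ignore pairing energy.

-0.8 Δ_oct

Each Cl⁻ contributes -1; 6 × (-1) = -6. With overall charge -3, V is in the +3 oxidation state.
Group 5 minus oxidation state +3 gives a d² configuration for V³⁺.
Configuration: t2g^2 e_g^0.
CFSE = 2(-0.4Δ_oct) + 0(0.6Δ_oct) = -0.8Δ_oct + 0.0Δ_oct = -0.8Δ_oct.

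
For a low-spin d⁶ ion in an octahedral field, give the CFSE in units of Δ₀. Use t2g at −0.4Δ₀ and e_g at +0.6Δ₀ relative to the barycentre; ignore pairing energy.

Configuration: t2g^6 e_g^0.
CFSE = 6(-0.4Δ₀) + 0(0.6Δ₀) = -2.4Δ₀ + 0.0Δ₀ = -2.4Δ₀.

-2.4 Δ₀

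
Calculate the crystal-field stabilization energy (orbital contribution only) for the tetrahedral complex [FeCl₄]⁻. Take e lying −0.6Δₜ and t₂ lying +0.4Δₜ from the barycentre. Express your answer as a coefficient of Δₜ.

Each Cl⁻ contributes -1; 4 × (-1) = -4. With overall charge -1, Fe is in the +3 oxidation state.
Fe is in group 8, so Fe³⁺ is d⁵ (8 − 3 = 5).
With tetrahedral geometry the complex is necessarily high-spin.
Configuration: e² t₂³.
CFSE = 2(-0.6Δₜ) + 3(0.4Δₜ) = -1.2Δₜ + 1.2Δₜ = 0.0Δₜ.

0.0 Δₜ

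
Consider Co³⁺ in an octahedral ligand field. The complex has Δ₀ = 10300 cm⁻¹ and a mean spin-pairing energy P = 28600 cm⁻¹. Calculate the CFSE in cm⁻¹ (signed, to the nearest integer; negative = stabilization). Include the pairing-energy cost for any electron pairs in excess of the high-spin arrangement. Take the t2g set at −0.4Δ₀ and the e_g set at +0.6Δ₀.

Co sits in group 9; removing 3 electrons leaves Co³⁺ with 9 − 3 = 6 d electrons.
Here Δ₀ < P (10300 < 28600), so the high-spin state is favoured.
Filling d⁶ accordingly: t2g^4 e_g^2.
Orbital CFSE = -0.4Δ₀ = -0.4 × 10300 = -4120 cm⁻¹.
High-spin has no excess pairs, so no pairing correction applies.

-4120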